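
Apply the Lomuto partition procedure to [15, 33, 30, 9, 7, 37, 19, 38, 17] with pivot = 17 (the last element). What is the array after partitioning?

Lomuto partition with pivot = 17:

Initial array: [15, 33, 30, 9, 7, 37, 19, 38, 17]

arr[0]=15 <= 17: swap with position 0, array becomes [15, 33, 30, 9, 7, 37, 19, 38, 17]
arr[1]=33 > 17: no swap
arr[2]=30 > 17: no swap
arr[3]=9 <= 17: swap with position 1, array becomes [15, 9, 30, 33, 7, 37, 19, 38, 17]
arr[4]=7 <= 17: swap with position 2, array becomes [15, 9, 7, 33, 30, 37, 19, 38, 17]
arr[5]=37 > 17: no swap
arr[6]=19 > 17: no swap
arr[7]=38 > 17: no swap

Place pivot at position 3: [15, 9, 7, 17, 30, 37, 19, 38, 33]
Pivot position: 3

After partitioning with pivot 17, the array becomes [15, 9, 7, 17, 30, 37, 19, 38, 33]. The pivot is placed at index 3. All elements to the left of the pivot are <= 17, and all elements to the right are > 17.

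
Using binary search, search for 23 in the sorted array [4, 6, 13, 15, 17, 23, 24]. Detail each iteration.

Binary search for 23 in [4, 6, 13, 15, 17, 23, 24]:

lo=0, hi=6, mid=3, arr[mid]=15 -> 15 < 23, search right half
lo=4, hi=6, mid=5, arr[mid]=23 -> Found target at index 5!

Binary search finds 23 at index 5 after 2 comparisons. The search repeatedly halves the search space by comparing with the middle element.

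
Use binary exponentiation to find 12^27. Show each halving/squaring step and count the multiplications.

Computing 12^27 by squaring (build up from 12^1; each line after the first costs one multiplication):

12^1 = 12
12^2 = (12^1)^2 = 12^2 = 144
12^3 = 12 * 12^2 = 12 * 144 = 1728
12^6 = (12^3)^2 = 1728^2 = 2985984
12^12 = (12^6)^2 = 2985984^2 = 8916100448256
12^13 = 12 * 12^12 = 12 * 8916100448256 = 106993205379072
12^26 = (12^13)^2 = 106993205379072^2 = 11447545997288281555215581184
12^27 = 12 * 12^26 = 12 * 11447545997288281555215581184 = 137370551967459378662586974208

Result: 137370551967459378662586974208
Multiplications needed: 7 (7 lines after 12^1)

12^27 = 137370551967459378662586974208. Using exponentiation by squaring, this requires 7 multiplications. The key idea: if the exponent is even, square the half-power; if odd, multiply by the base once.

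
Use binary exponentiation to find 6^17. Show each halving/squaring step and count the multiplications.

Computing 6^17 by squaring (build up from 6^1; each line after the first costs one multiplication):

6^1 = 6
6^2 = (6^1)^2 = 6^2 = 36
6^4 = (6^2)^2 = 36^2 = 1296
6^8 = (6^4)^2 = 1296^2 = 1679616
6^16 = (6^8)^2 = 1679616^2 = 2821109907456
6^17 = 6 * 6^16 = 6 * 2821109907456 = 16926659444736

Result: 16926659444736
Multiplications needed: 5 (5 lines after 6^1)

6^17 = 16926659444736. Using exponentiation by squaring, this requires 5 multiplications. The key idea: if the exponent is even, square the half-power; if odd, multiply by the base once.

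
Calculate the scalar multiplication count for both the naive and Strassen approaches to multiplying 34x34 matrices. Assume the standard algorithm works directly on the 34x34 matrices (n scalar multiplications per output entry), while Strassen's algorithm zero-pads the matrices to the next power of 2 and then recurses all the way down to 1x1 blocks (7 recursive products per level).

Matrix multiplication for 34x34 matrices:

Strassen's algorithm requires power-of-2 dimensions. Pad 34x34 to 64x64 (next power of 2).

Standard algorithm: 34^3 = 39304 multiplications
Strassen's algorithm: 7^(log2(64)) = 7^6 = 117649 multiplications
Difference: 39304 - 117649 = -78345 (Strassen uses MORE here due to padding overhead — for small or just-over-power-of-2 n, padding can outweigh the per-level savings)

Standard: 39304 multiplications (34^3). Strassen: 117649 multiplications (7^6, after padding to 64x64). Strassen reduces 8 recursive multiplications to 7 at each level.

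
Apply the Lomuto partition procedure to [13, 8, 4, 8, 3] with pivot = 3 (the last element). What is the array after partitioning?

Lomuto partition with pivot = 3:

Initial array: [13, 8, 4, 8, 3]

arr[0]=13 > 3: no swap
arr[1]=8 > 3: no swap
arr[2]=4 > 3: no swap
arr[3]=8 > 3: no swap

Place pivot at position 0: [3, 8, 4, 8, 13]
Pivot position: 0

After partitioning with pivot 3, the array becomes [3, 8, 4, 8, 13]. The pivot is placed at index 0. All elements to the left of the pivot are <= 3, and all elements to the right are > 3.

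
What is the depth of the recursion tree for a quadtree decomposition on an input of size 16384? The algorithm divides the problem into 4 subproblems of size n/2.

For divide and conquer with division factor 2:

Problem sizes at each level:
Level 0: 16384
Level 1: 8192
Level 2: 4096
Level 3: 2048
Level 4: 1024
Level 5: 512
Level 6: 256
Level 7: 128
Level 8: 64
Level 9: 32
Level 10: 16
Level 11: 8
Level 12: 4
Level 13: 2
Level 14: 1

The root is level 0 and the size-1 base case is level 14 (the tree spans levels 0 through 14, i.e. 15 levels counting the root), so the depth is the number of divisions: log_2(16384) = 14

The recursion tree depth is log_2(16384) = 14. At each level, the problem size is divided by 2, so it takes 14 divisions to reduce to a base case of size 1. The algorithm makes 4 recursive calls at each level.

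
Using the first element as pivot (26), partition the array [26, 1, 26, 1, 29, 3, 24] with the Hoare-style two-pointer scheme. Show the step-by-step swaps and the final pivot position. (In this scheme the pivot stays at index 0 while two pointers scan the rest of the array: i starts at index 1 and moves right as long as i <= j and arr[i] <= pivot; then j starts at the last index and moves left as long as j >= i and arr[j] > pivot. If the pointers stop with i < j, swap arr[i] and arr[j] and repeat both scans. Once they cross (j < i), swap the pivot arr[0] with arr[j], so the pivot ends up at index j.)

Hoare-style two-pointer partition with pivot = 26:

Initial array: [26, 1, 26, 1, 29, 3, 24]

Pointers start at i = 1, j = 6.
i stops at index 4 (arr[4]=29 > 26), j stops at index 6 (arr[6]=24 <= 26): swap arr[4] and arr[6], array becomes [26, 1, 26, 1, 24, 3, 29]
i ends at 6, j ends at 5: the pointers have crossed (j < i), so scanning stops.

Swap pivot arr[0] with arr[5] to place pivot at position 5: [3, 1, 26, 1, 24, 26, 29]
Pivot position: 5

After partitioning with pivot 26, the array becomes [3, 1, 26, 1, 24, 26, 29]. The pivot is placed at index 5. All elements to the left of the pivot are <= 26, and all elements to the right are > 26.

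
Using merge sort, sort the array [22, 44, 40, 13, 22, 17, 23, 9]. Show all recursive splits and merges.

Merge sort trace:

Split: [22, 44, 40, 13, 22, 17, 23, 9] -> [22, 44, 40, 13] and [22, 17, 23, 9]
  Split: [22, 44, 40, 13] -> [22, 44] and [40, 13]
    Split: [22, 44] -> [22] and [44]
    Merge: [22] + [44] -> [22, 44]
    Split: [40, 13] -> [40] and [13]
    Merge: [40] + [13] -> [13, 40]
  Merge: [22, 44] + [13, 40] -> [13, 22, 40, 44]
  Split: [22, 17, 23, 9] -> [22, 17] and [23, 9]
    Split: [22, 17] -> [22] and [17]
    Merge: [22] + [17] -> [17, 22]
    Split: [23, 9] -> [23] and [9]
    Merge: [23] + [9] -> [9, 23]
  Merge: [17, 22] + [9, 23] -> [9, 17, 22, 23]
Merge: [13, 22, 40, 44] + [9, 17, 22, 23] -> [9, 13, 17, 22, 22, 23, 40, 44]

Final sorted array: [9, 13, 17, 22, 22, 23, 40, 44]

The merge sort proceeds by recursively splitting the array and merging sorted halves.
After all merges, the sorted array is [9, 13, 17, 22, 22, 23, 40, 44].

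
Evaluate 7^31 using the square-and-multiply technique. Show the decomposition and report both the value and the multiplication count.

Computing 7^31 by squaring (build up from 7^1; each line after the first costs one multiplication):

7^1 = 7
7^2 = (7^1)^2 = 7^2 = 49
7^3 = 7 * 7^2 = 7 * 49 = 343
7^6 = (7^3)^2 = 343^2 = 117649
7^7 = 7 * 7^6 = 7 * 117649 = 823543
7^14 = (7^7)^2 = 823543^2 = 678223072849
7^15 = 7 * 7^14 = 7 * 678223072849 = 4747561509943
7^30 = (7^15)^2 = 4747561509943^2 = 22539340290692258087863249
7^31 = 7 * 7^30 = 7 * 22539340290692258087863249 = 157775382034845806615042743

Result: 157775382034845806615042743
Multiplications needed: 8 (8 lines after 7^1)

7^31 = 157775382034845806615042743. Using exponentiation by squaring, this requires 8 multiplications. The key idea: if the exponent is even, square the half-power; if odd, multiply by the base once.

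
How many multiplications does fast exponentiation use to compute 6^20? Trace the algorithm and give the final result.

Computing 6^20 by squaring (build up from 6^1; each line after the first costs one multiplication):

6^1 = 6
6^2 = (6^1)^2 = 6^2 = 36
6^4 = (6^2)^2 = 36^2 = 1296
6^5 = 6 * 6^4 = 6 * 1296 = 7776
6^10 = (6^5)^2 = 7776^2 = 60466176
6^20 = (6^10)^2 = 60466176^2 = 3656158440062976

Result: 3656158440062976
Multiplications needed: 5 (5 lines after 6^1)

6^20 = 3656158440062976. Using exponentiation by squaring, this requires 5 multiplications. The key idea: if the exponent is even, square the half-power; if odd, multiply by the base once.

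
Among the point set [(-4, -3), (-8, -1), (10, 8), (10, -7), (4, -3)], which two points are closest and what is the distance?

Computing all pairwise distances among 5 points:

d((-4, -3), (-8, -1)) = 4.4721 <-- minimum
d((-4, -3), (10, 8)) = 17.8045
d((-4, -3), (10, -7)) = 14.5602
d((-4, -3), (4, -3)) = 8.0
d((-8, -1), (10, 8)) = 20.1246
d((-8, -1), (10, -7)) = 18.9737
d((-8, -1), (4, -3)) = 12.1655
d((10, 8), (10, -7)) = 15.0
d((10, 8), (4, -3)) = 12.53
d((10, -7), (4, -3)) = 7.2111

Closest pair: (-4, -3) and (-8, -1) with distance 4.4721

The closest pair is (-4, -3) and (-8, -1) with Euclidean distance 4.4721. For 5 points, brute-force pairwise comparison is shown above. For large n, the divide-and-conquer algorithm (sort by x, recurse on halves, check the dividing strip) achieves O(n log n).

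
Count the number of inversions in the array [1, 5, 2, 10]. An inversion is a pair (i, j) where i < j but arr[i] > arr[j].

Finding inversions in [1, 5, 2, 10]:

(1, 2): arr[1]=5 > arr[2]=2

Total inversions: 1

The array has 1 inversion(s): (1,2). Each pair (i,j) satisfies i < j and arr[i] > arr[j].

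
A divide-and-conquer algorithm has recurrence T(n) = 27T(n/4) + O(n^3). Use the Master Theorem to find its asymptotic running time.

Master Theorem for T(n) = 27T(n/4) + O(n^3):

a = 27, b = 4, c = 3
log_b(a) = log_4(27) = 2.3774

Case 3: c = 3 > log_4(27) = 2.3774
T(n) = O(n^3) = O(n^3)

For T(n) = 27T(n/4) + O(n^3): log_4(27) = 2.3774. This is Case 3 of the Master Theorem (c > log_b(a), work dominated by root), giving O(n^3).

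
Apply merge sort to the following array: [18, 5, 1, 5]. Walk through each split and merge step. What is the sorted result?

Merge sort trace:

Split: [18, 5, 1, 5] -> [18, 5] and [1, 5]
  Split: [18, 5] -> [18] and [5]
  Merge: [18] + [5] -> [5, 18]
  Split: [1, 5] -> [1] and [5]
  Merge: [1] + [5] -> [1, 5]
Merge: [5, 18] + [1, 5] -> [1, 5, 5, 18]

Final sorted array: [1, 5, 5, 18]

The merge sort proceeds by recursively splitting the array and merging sorted halves.
After all merges, the sorted array is [1, 5, 5, 18].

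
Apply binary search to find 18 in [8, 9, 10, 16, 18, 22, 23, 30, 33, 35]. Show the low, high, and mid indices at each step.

Binary search for 18 in [8, 9, 10, 16, 18, 22, 23, 30, 33, 35]:

lo=0, hi=9, mid=4, arr[mid]=18 -> Found target at index 4!

Binary search finds 18 at index 4 after 1 comparisons. The search repeatedly halves the search space by comparing with the middle element.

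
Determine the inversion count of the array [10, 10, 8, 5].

Finding inversions in [10, 10, 8, 5]:

(0, 2): arr[0]=10 > arr[2]=8
(0, 3): arr[0]=10 > arr[3]=5
(1, 2): arr[1]=10 > arr[2]=8
(1, 3): arr[1]=10 > arr[3]=5
(2, 3): arr[2]=8 > arr[3]=5

Total inversions: 5

The array has 5 inversion(s): (0,2), (0,3), (1,2), (1,3), (2,3). Each pair (i,j) satisfies i < j and arr[i] > arr[j].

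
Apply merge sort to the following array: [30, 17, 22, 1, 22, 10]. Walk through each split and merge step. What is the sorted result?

Merge sort trace:

Split: [30, 17, 22, 1, 22, 10] -> [30, 17, 22] and [1, 22, 10]
  Split: [30, 17, 22] -> [30] and [17, 22]
    Split: [17, 22] -> [17] and [22]
    Merge: [17] + [22] -> [17, 22]
  Merge: [30] + [17, 22] -> [17, 22, 30]
  Split: [1, 22, 10] -> [1] and [22, 10]
    Split: [22, 10] -> [22] and [10]
    Merge: [22] + [10] -> [10, 22]
  Merge: [1] + [10, 22] -> [1, 10, 22]
Merge: [17, 22, 30] + [1, 10, 22] -> [1, 10, 17, 22, 22, 30]

Final sorted array: [1, 10, 17, 22, 22, 30]

The merge sort proceeds by recursively splitting the array and merging sorted halves.
After all merges, the sorted array is [1, 10, 17, 22, 22, 30].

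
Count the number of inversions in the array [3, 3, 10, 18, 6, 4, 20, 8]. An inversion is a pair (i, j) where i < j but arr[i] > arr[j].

Finding inversions in [3, 3, 10, 18, 6, 4, 20, 8]:

(2, 4): arr[2]=10 > arr[4]=6
(2, 5): arr[2]=10 > arr[5]=4
(2, 7): arr[2]=10 > arr[7]=8
(3, 4): arr[3]=18 > arr[4]=6
(3, 5): arr[3]=18 > arr[5]=4
(3, 7): arr[3]=18 > arr[7]=8
(4, 5): arr[4]=6 > arr[5]=4
(6, 7): arr[6]=20 > arr[7]=8

Total inversions: 8

The array has 8 inversion(s): (2,4), (2,5), (2,7), (3,4), (3,5), (3,7), (4,5), (6,7). Each pair (i,j) satisfies i < j and arr[i] > arr[j].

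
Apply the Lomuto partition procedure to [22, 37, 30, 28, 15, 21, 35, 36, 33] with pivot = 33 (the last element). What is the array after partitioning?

Lomuto partition with pivot = 33:

Initial array: [22, 37, 30, 28, 15, 21, 35, 36, 33]

arr[0]=22 <= 33: swap with position 0, array becomes [22, 37, 30, 28, 15, 21, 35, 36, 33]
arr[1]=37 > 33: no swap
arr[2]=30 <= 33: swap with position 1, array becomes [22, 30, 37, 28, 15, 21, 35, 36, 33]
arr[3]=28 <= 33: swap with position 2, array becomes [22, 30, 28, 37, 15, 21, 35, 36, 33]
arr[4]=15 <= 33: swap with position 3, array becomes [22, 30, 28, 15, 37, 21, 35, 36, 33]
arr[5]=21 <= 33: swap with position 4, array becomes [22, 30, 28, 15, 21, 37, 35, 36, 33]
arr[6]=35 > 33: no swap
arr[7]=36 > 33: no swap

Place pivot at position 5: [22, 30, 28, 15, 21, 33, 35, 36, 37]
Pivot position: 5

After partitioning with pivot 33, the array becomes [22, 30, 28, 15, 21, 33, 35, 36, 37]. The pivot is placed at index 5. All elements to the left of the pivot are <= 33, and all elements to the right are > 33.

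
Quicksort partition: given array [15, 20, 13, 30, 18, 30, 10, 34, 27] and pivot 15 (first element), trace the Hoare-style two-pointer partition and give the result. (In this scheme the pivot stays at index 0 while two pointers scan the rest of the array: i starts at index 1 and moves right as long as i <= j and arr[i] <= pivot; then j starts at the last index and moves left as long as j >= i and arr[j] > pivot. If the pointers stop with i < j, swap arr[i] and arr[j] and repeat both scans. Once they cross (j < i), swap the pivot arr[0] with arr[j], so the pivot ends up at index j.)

Hoare-style two-pointer partition with pivot = 15:

Initial array: [15, 20, 13, 30, 18, 30, 10, 34, 27]

Pointers start at i = 1, j = 8.
i stops at index 1 (arr[1]=20 > 15), j stops at index 6 (arr[6]=10 <= 15): swap arr[1] and arr[6], array becomes [15, 10, 13, 30, 18, 30, 20, 34, 27]
i ends at 3, j ends at 2: the pointers have crossed (j < i), so scanning stops.

Swap pivot arr[0] with arr[2] to place pivot at position 2: [13, 10, 15, 30, 18, 30, 20, 34, 27]
Pivot position: 2

After partitioning with pivot 15, the array becomes [13, 10, 15, 30, 18, 30, 20, 34, 27]. The pivot is placed at index 2. All elements to the left of the pivot are <= 15, and all elements to the right are > 15.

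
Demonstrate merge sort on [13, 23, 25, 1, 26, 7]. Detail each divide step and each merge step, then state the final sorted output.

Merge sort trace:

Split: [13, 23, 25, 1, 26, 7] -> [13, 23, 25] and [1, 26, 7]
  Split: [13, 23, 25] -> [13] and [23, 25]
    Split: [23, 25] -> [23] and [25]
    Merge: [23] + [25] -> [23, 25]
  Merge: [13] + [23, 25] -> [13, 23, 25]
  Split: [1, 26, 7] -> [1] and [26, 7]
    Split: [26, 7] -> [26] and [7]
    Merge: [26] + [7] -> [7, 26]
  Merge: [1] + [7, 26] -> [1, 7, 26]
Merge: [13, 23, 25] + [1, 7, 26] -> [1, 7, 13, 23, 25, 26]

Final sorted array: [1, 7, 13, 23, 25, 26]

The merge sort proceeds by recursively splitting the array and merging sorted halves.
After all merges, the sorted array is [1, 7, 13, 23, 25, 26].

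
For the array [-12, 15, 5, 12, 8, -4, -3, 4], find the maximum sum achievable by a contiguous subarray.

Using Kadane's algorithm on [-12, 15, 5, 12, 8, -4, -3, 4]:

Scanning through the array:
Position 1 (value 15): max_ending_here = 15, max_so_far = 15
Position 2 (value 5): max_ending_here = 20, max_so_far = 20
Position 3 (value 12): max_ending_here = 32, max_so_far = 32
Position 4 (value 8): max_ending_here = 40, max_so_far = 40
Position 5 (value -4): max_ending_here = 36, max_so_far = 40
Position 6 (value -3): max_ending_here = 33, max_so_far = 40
Position 7 (value 4): max_ending_here = 37, max_so_far = 40

Maximum subarray: [15, 5, 12, 8]
Maximum sum: 40

The maximum subarray is [15, 5, 12, 8] with sum 40. This subarray runs from index 1 to index 4.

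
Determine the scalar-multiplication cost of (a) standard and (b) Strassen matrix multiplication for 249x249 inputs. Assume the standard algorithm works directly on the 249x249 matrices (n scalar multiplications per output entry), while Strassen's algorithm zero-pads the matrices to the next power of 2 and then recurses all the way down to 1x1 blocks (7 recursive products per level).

Matrix multiplication for 249x249 matrices:

Strassen's algorithm requires power-of-2 dimensions. Pad 249x249 to 256x256 (next power of 2).

Standard algorithm: 249^3 = 15438249 multiplications
Strassen's algorithm: 7^(log2(256)) = 7^8 = 5764801 multiplications
Savings: 15438249 - 5764801 = 9673448 multiplications

Standard: 15438249 multiplications (249^3). Strassen: 5764801 multiplications (7^8, after padding to 256x256). Strassen reduces 8 recursive multiplications to 7 at each level.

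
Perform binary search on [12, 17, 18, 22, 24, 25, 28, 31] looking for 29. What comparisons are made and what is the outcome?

Binary search for 29 in [12, 17, 18, 22, 24, 25, 28, 31]:

lo=0, hi=7, mid=3, arr[mid]=22 -> 22 < 29, search right half
lo=4, hi=7, mid=5, arr[mid]=25 -> 25 < 29, search right half
lo=6, hi=7, mid=6, arr[mid]=28 -> 28 < 29, search right half
lo=7, hi=7, mid=7, arr[mid]=31 -> 31 > 29, search left half
lo=7 > hi=6, target 29 not found

Binary search determines that 29 is not in the array after 4 comparisons. The search space was exhausted without finding the target.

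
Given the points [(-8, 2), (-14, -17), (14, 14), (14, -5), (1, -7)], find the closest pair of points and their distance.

Computing all pairwise distances among 5 points:

d((-8, 2), (-14, -17)) = 19.9249
d((-8, 2), (14, 14)) = 25.0599
d((-8, 2), (14, -5)) = 23.0868
d((-8, 2), (1, -7)) = 12.7279 <-- minimum
d((-14, -17), (14, 14)) = 41.7732
d((-14, -17), (14, -5)) = 30.4631
d((-14, -17), (1, -7)) = 18.0278
d((14, 14), (14, -5)) = 19.0
d((14, 14), (1, -7)) = 24.6982
d((14, -5), (1, -7)) = 13.1529

Closest pair: (-8, 2) and (1, -7) with distance 12.7279

The closest pair is (-8, 2) and (1, -7) with Euclidean distance 12.7279. For 5 points, brute-force pairwise comparison is shown above. For large n, the divide-and-conquer algorithm (sort by x, recurse on halves, check the dividing strip) achieves O(n log n).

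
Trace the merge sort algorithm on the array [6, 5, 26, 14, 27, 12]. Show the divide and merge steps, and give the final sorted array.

Merge sort trace:

Split: [6, 5, 26, 14, 27, 12] -> [6, 5, 26] and [14, 27, 12]
  Split: [6, 5, 26] -> [6] and [5, 26]
    Split: [5, 26] -> [5] and [26]
    Merge: [5] + [26] -> [5, 26]
  Merge: [6] + [5, 26] -> [5, 6, 26]
  Split: [14, 27, 12] -> [14] and [27, 12]
    Split: [27, 12] -> [27] and [12]
    Merge: [27] + [12] -> [12, 27]
  Merge: [14] + [12, 27] -> [12, 14, 27]
Merge: [5, 6, 26] + [12, 14, 27] -> [5, 6, 12, 14, 26, 27]

Final sorted array: [5, 6, 12, 14, 26, 27]

The merge sort proceeds by recursively splitting the array and merging sorted halves.
After all merges, the sorted array is [5, 6, 12, 14, 26, 27].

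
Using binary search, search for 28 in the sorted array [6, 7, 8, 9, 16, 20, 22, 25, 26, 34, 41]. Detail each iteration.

Binary search for 28 in [6, 7, 8, 9, 16, 20, 22, 25, 26, 34, 41]:

lo=0, hi=10, mid=5, arr[mid]=20 -> 20 < 28, search right half
lo=6, hi=10, mid=8, arr[mid]=26 -> 26 < 28, search right half
lo=9, hi=10, mid=9, arr[mid]=34 -> 34 > 28, search left half
lo=9 > hi=8, target 28 not found

Binary search determines that 28 is not in the array after 3 comparisons. The search space was exhausted without finding the target.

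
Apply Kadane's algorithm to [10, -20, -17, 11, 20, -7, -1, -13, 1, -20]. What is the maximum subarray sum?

Using Kadane's algorithm on [10, -20, -17, 11, 20, -7, -1, -13, 1, -20]:

Scanning through the array:
Position 1 (value -20): max_ending_here = -10, max_so_far = 10
Position 2 (value -17): max_ending_here = -17, max_so_far = 10
Position 3 (value 11): max_ending_here = 11, max_so_far = 11
Position 4 (value 20): max_ending_here = 31, max_so_far = 31
Position 5 (value -7): max_ending_here = 24, max_so_far = 31
Position 6 (value -1): max_ending_here = 23, max_so_far = 31
Position 7 (value -13): max_ending_here = 10, max_so_far = 31
Position 8 (value 1): max_ending_here = 11, max_so_far = 31
Position 9 (value -20): max_ending_here = -9, max_so_far = 31

Maximum subarray: [11, 20]
Maximum sum: 31

The maximum subarray is [11, 20] with sum 31. This subarray runs from index 3 to index 4.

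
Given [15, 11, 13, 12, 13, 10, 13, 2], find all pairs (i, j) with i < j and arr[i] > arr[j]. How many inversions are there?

Finding inversions in [15, 11, 13, 12, 13, 10, 13, 2]:

(0, 1): arr[0]=15 > arr[1]=11
(0, 2): arr[0]=15 > arr[2]=13
(0, 3): arr[0]=15 > arr[3]=12
(0, 4): arr[0]=15 > arr[4]=13
(0, 5): arr[0]=15 > arr[5]=10
(0, 6): arr[0]=15 > arr[6]=13
(0, 7): arr[0]=15 > arr[7]=2
(1, 5): arr[1]=11 > arr[5]=10
(1, 7): arr[1]=11 > arr[7]=2
(2, 3): arr[2]=13 > arr[3]=12
(2, 5): arr[2]=13 > arr[5]=10
(2, 7): arr[2]=13 > arr[7]=2
(3, 5): arr[3]=12 > arr[5]=10
(3, 7): arr[3]=12 > arr[7]=2
(4, 5): arr[4]=13 > arr[5]=10
(4, 7): arr[4]=13 > arr[7]=2
(5, 7): arr[5]=10 > arr[7]=2
(6, 7): arr[6]=13 > arr[7]=2

Total inversions: 18

The array has 18 inversion(s): (0,1), (0,2), (0,3), (0,4), (0,5), (0,6), (0,7), (1,5), (1,7), (2,3), (2,5), (2,7), (3,5), (3,7), (4,5), (4,7), (5,7), (6,7). Each pair (i,j) satisfies i < j and arr[i] > arr[j].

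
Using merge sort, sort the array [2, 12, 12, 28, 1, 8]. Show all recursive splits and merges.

Merge sort trace:

Split: [2, 12, 12, 28, 1, 8] -> [2, 12, 12] and [28, 1, 8]
  Split: [2, 12, 12] -> [2] and [12, 12]
    Split: [12, 12] -> [12] and [12]
    Merge: [12] + [12] -> [12, 12]
  Merge: [2] + [12, 12] -> [2, 12, 12]
  Split: [28, 1, 8] -> [28] and [1, 8]
    Split: [1, 8] -> [1] and [8]
    Merge: [1] + [8] -> [1, 8]
  Merge: [28] + [1, 8] -> [1, 8, 28]
Merge: [2, 12, 12] + [1, 8, 28] -> [1, 2, 8, 12, 12, 28]

Final sorted array: [1, 2, 8, 12, 12, 28]

The merge sort proceeds by recursively splitting the array and merging sorted halves.
After all merges, the sorted array is [1, 2, 8, 12, 12, 28].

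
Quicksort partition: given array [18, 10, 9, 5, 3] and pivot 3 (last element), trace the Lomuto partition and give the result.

Lomuto partition with pivot = 3:

Initial array: [18, 10, 9, 5, 3]

arr[0]=18 > 3: no swap
arr[1]=10 > 3: no swap
arr[2]=9 > 3: no swap
arr[3]=5 > 3: no swap

Place pivot at position 0: [3, 10, 9, 5, 18]
Pivot position: 0

After partitioning with pivot 3, the array becomes [3, 10, 9, 5, 18]. The pivot is placed at index 0. All elements to the left of the pivot are <= 3, and all elements to the right are > 3.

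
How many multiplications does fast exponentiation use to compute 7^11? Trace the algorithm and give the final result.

Computing 7^11 by squaring (build up from 7^1; each line after the first costs one multiplication):

7^1 = 7
7^2 = (7^1)^2 = 7^2 = 49
7^4 = (7^2)^2 = 49^2 = 2401
7^5 = 7 * 7^4 = 7 * 2401 = 16807
7^10 = (7^5)^2 = 16807^2 = 282475249
7^11 = 7 * 7^10 = 7 * 282475249 = 1977326743

Result: 1977326743
Multiplications needed: 5 (5 lines after 7^1)

7^11 = 1977326743. Using exponentiation by squaring, this requires 5 multiplications. The key idea: if the exponent is even, square the half-power; if odd, multiply by the base once.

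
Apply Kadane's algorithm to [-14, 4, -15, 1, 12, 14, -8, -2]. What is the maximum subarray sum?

Using Kadane's algorithm on [-14, 4, -15, 1, 12, 14, -8, -2]:

Scanning through the array:
Position 1 (value 4): max_ending_here = 4, max_so_far = 4
Position 2 (value -15): max_ending_here = -11, max_so_far = 4
Position 3 (value 1): max_ending_here = 1, max_so_far = 4
Position 4 (value 12): max_ending_here = 13, max_so_far = 13
Position 5 (value 14): max_ending_here = 27, max_so_far = 27
Position 6 (value -8): max_ending_here = 19, max_so_far = 27
Position 7 (value -2): max_ending_here = 17, max_so_far = 27

Maximum subarray: [1, 12, 14]
Maximum sum: 27

The maximum subarray is [1, 12, 14] with sum 27. This subarray runs from index 3 to index 5.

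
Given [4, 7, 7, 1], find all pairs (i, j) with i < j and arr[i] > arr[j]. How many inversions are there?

Finding inversions in [4, 7, 7, 1]:

(0, 3): arr[0]=4 > arr[3]=1
(1, 3): arr[1]=7 > arr[3]=1
(2, 3): arr[2]=7 > arr[3]=1

Total inversions: 3

The array has 3 inversion(s): (0,3), (1,3), (2,3). Each pair (i,j) satisfies i < j and arr[i] > arr[j].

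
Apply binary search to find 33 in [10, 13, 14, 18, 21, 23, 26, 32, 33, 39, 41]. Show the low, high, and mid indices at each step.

Binary search for 33 in [10, 13, 14, 18, 21, 23, 26, 32, 33, 39, 41]:

lo=0, hi=10, mid=5, arr[mid]=23 -> 23 < 33, search right half
lo=6, hi=10, mid=8, arr[mid]=33 -> Found target at index 8!

Binary search finds 33 at index 8 after 2 comparisons. The search repeatedly halves the search space by comparing with the middle element.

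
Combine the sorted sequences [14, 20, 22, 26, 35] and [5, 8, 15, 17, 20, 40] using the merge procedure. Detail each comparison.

Merging process:

Compare 14 vs 5: take 5 from right. Merged: [5]
Compare 14 vs 8: take 8 from right. Merged: [5, 8]
Compare 14 vs 15: take 14 from left. Merged: [5, 8, 14]
Compare 20 vs 15: take 15 from right. Merged: [5, 8, 14, 15]
Compare 20 vs 17: take 17 from right. Merged: [5, 8, 14, 15, 17]
Compare 20 vs 20: take 20 from left. Merged: [5, 8, 14, 15, 17, 20]
Compare 22 vs 20: take 20 from right. Merged: [5, 8, 14, 15, 17, 20, 20]
Compare 22 vs 40: take 22 from left. Merged: [5, 8, 14, 15, 17, 20, 20, 22]
Compare 26 vs 40: take 26 from left. Merged: [5, 8, 14, 15, 17, 20, 20, 22, 26]
Compare 35 vs 40: take 35 from left. Merged: [5, 8, 14, 15, 17, 20, 20, 22, 26, 35]
Append remaining from right: [40]. Merged: [5, 8, 14, 15, 17, 20, 20, 22, 26, 35, 40]

Final merged array: [5, 8, 14, 15, 17, 20, 20, 22, 26, 35, 40]
Total comparisons: 10

The merged array is [5, 8, 14, 15, 17, 20, 20, 22, 26, 35, 40], requiring 10 comparisons. The merge step runs in O(n) time where n is the total number of elements.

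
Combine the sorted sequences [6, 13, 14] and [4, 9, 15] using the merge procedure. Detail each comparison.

Merging process:

Compare 6 vs 4: take 4 from right. Merged: [4]
Compare 6 vs 9: take 6 from left. Merged: [4, 6]
Compare 13 vs 9: take 9 from right. Merged: [4, 6, 9]
Compare 13 vs 15: take 13 from left. Merged: [4, 6, 9, 13]
Compare 14 vs 15: take 14 from left. Merged: [4, 6, 9, 13, 14]
Append remaining from right: [15]. Merged: [4, 6, 9, 13, 14, 15]

Final merged array: [4, 6, 9, 13, 14, 15]
Total comparisons: 5

The merged array is [4, 6, 9, 13, 14, 15], requiring 5 comparisons. The merge step runs in O(n) time where n is the total number of elements.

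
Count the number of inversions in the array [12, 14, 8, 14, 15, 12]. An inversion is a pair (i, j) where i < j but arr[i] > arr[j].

Finding inversions in [12, 14, 8, 14, 15, 12]:

(0, 2): arr[0]=12 > arr[2]=8
(1, 2): arr[1]=14 > arr[2]=8
(1, 5): arr[1]=14 > arr[5]=12
(3, 5): arr[3]=14 > arr[5]=12
(4, 5): arr[4]=15 > arr[5]=12

Total inversions: 5

The array has 5 inversion(s): (0,2), (1,2), (1,5), (3,5), (4,5). Each pair (i,j) satisfies i < j and arr[i] > arr[j].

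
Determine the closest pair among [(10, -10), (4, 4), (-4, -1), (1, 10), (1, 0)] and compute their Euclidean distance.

Computing all pairwise distances among 5 points:

d((10, -10), (4, 4)) = 15.2315
d((10, -10), (-4, -1)) = 16.6433
d((10, -10), (1, 10)) = 21.9317
d((10, -10), (1, 0)) = 13.4536
d((4, 4), (-4, -1)) = 9.434
d((4, 4), (1, 10)) = 6.7082
d((4, 4), (1, 0)) = 5.0 <-- minimum
d((-4, -1), (1, 10)) = 12.083
d((-4, -1), (1, 0)) = 5.099
d((1, 10), (1, 0)) = 10.0

Closest pair: (4, 4) and (1, 0) with distance 5.0

The closest pair is (4, 4) and (1, 0) with Euclidean distance 5.0. For 5 points, brute-force pairwise comparison is shown above. For large n, the divide-and-conquer algorithm (sort by x, recurse on halves, check the dividing strip) achieves O(n log n).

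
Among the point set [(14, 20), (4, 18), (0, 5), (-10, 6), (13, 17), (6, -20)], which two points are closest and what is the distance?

Computing all pairwise distances among 6 points:

d((14, 20), (4, 18)) = 10.198
d((14, 20), (0, 5)) = 20.5183
d((14, 20), (-10, 6)) = 27.7849
d((14, 20), (13, 17)) = 3.1623 <-- minimum
d((14, 20), (6, -20)) = 40.7922
d((4, 18), (0, 5)) = 13.6015
d((4, 18), (-10, 6)) = 18.4391
d((4, 18), (13, 17)) = 9.0554
d((4, 18), (6, -20)) = 38.0526
d((0, 5), (-10, 6)) = 10.0499
d((0, 5), (13, 17)) = 17.6918
d((0, 5), (6, -20)) = 25.7099
d((-10, 6), (13, 17)) = 25.4951
d((-10, 6), (6, -20)) = 30.5287
d((13, 17), (6, -20)) = 37.6563

Closest pair: (14, 20) and (13, 17) with distance 3.1623

The closest pair is (14, 20) and (13, 17) with Euclidean distance 3.1623. For 6 points, brute-force pairwise comparison is shown above. For large n, the divide-and-conquer algorithm (sort by x, recurse on halves, check the dividing strip) achieves O(n log n).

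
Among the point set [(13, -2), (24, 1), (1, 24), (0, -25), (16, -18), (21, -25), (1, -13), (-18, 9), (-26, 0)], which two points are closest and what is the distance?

Computing all pairwise distances among 9 points:

d((13, -2), (24, 1)) = 11.4018
d((13, -2), (1, 24)) = 28.6356
d((13, -2), (0, -25)) = 26.4197
d((13, -2), (16, -18)) = 16.2788
d((13, -2), (21, -25)) = 24.3516
d((13, -2), (1, -13)) = 16.2788
d((13, -2), (-18, 9)) = 32.8938
d((13, -2), (-26, 0)) = 39.0512
d((24, 1), (1, 24)) = 32.5269
d((24, 1), (0, -25)) = 35.3836
d((24, 1), (16, -18)) = 20.6155
d((24, 1), (21, -25)) = 26.1725
d((24, 1), (1, -13)) = 26.9258
d((24, 1), (-18, 9)) = 42.7551
d((24, 1), (-26, 0)) = 50.01
d((1, 24), (0, -25)) = 49.0102
d((1, 24), (16, -18)) = 44.5982
d((1, 24), (21, -25)) = 52.9245
d((1, 24), (1, -13)) = 37.0
d((1, 24), (-18, 9)) = 24.2074
d((1, 24), (-26, 0)) = 36.1248
d((0, -25), (16, -18)) = 17.4642
d((0, -25), (21, -25)) = 21.0
d((0, -25), (1, -13)) = 12.0416
d((0, -25), (-18, 9)) = 38.4708
d((0, -25), (-26, 0)) = 36.0694
d((16, -18), (21, -25)) = 8.6023 <-- minimum
d((16, -18), (1, -13)) = 15.8114
d((16, -18), (-18, 9)) = 43.4166
d((16, -18), (-26, 0)) = 45.6946
d((21, -25), (1, -13)) = 23.3238
d((21, -25), (-18, 9)) = 51.7397
d((21, -25), (-26, 0)) = 53.2353
d((1, -13), (-18, 9)) = 29.0689
d((1, -13), (-26, 0)) = 29.9666
d((-18, 9), (-26, 0)) = 12.0416

Closest pair: (16, -18) and (21, -25) with distance 8.6023

The closest pair is (16, -18) and (21, -25) with Euclidean distance 8.6023. For 9 points, brute-force pairwise comparison is shown above. For large n, the divide-and-conquer algorithm (sort by x, recurse on halves, check the dividing strip) achieves O(n log n).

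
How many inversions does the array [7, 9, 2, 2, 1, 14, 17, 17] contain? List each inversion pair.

Finding inversions in [7, 9, 2, 2, 1, 14, 17, 17]:

(0, 2): arr[0]=7 > arr[2]=2
(0, 3): arr[0]=7 > arr[3]=2
(0, 4): arr[0]=7 > arr[4]=1
(1, 2): arr[1]=9 > arr[2]=2
(1, 3): arr[1]=9 > arr[3]=2
(1, 4): arr[1]=9 > arr[4]=1
(2, 4): arr[2]=2 > arr[4]=1
(3, 4): arr[3]=2 > arr[4]=1

Total inversions: 8

The array has 8 inversion(s): (0,2), (0,3), (0,4), (1,2), (1,3), (1,4), (2,4), (3,4). Each pair (i,j) satisfies i < j and arr[i] > arr[j].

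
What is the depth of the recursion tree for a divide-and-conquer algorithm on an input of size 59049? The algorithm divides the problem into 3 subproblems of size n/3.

For divide and conquer with division factor 3:

Problem sizes at each level:
Level 0: 59049
Level 1: 19683
Level 2: 6561
Level 3: 2187
Level 4: 729
Level 5: 243
Level 6: 81
Level 7: 27
Level 8: 9
Level 9: 3
Level 10: 1

The root is level 0 and the size-1 base case is level 10 (the tree spans levels 0 through 10, i.e. 11 levels counting the root), so the depth is the number of divisions: log_3(59049) = 10

The recursion tree depth is log_3(59049) = 10. At each level, the problem size is divided by 3, so it takes 10 divisions to reduce to a base case of size 1. The algorithm makes 3 recursive calls at each level.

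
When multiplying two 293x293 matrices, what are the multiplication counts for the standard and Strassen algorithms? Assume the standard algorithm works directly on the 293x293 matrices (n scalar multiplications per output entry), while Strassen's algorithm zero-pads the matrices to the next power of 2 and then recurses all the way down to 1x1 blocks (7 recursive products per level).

Matrix multiplication for 293x293 matrices:

Strassen's algorithm requires power-of-2 dimensions. Pad 293x293 to 512x512 (next power of 2).

Standard algorithm: 293^3 = 25153757 multiplications
Strassen's algorithm: 7^(log2(512)) = 7^9 = 40353607 multiplications
Difference: 25153757 - 40353607 = -15199850 (Strassen uses MORE here due to padding overhead — for small or just-over-power-of-2 n, padding can outweigh the per-level savings)

Standard: 25153757 multiplications (293^3). Strassen: 40353607 multiplications (7^9, after padding to 512x512). Strassen reduces 8 recursive multiplications to 7 at each level.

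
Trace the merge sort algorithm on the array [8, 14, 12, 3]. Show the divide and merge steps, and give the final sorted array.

Merge sort trace:

Split: [8, 14, 12, 3] -> [8, 14] and [12, 3]
  Split: [8, 14] -> [8] and [14]
  Merge: [8] + [14] -> [8, 14]
  Split: [12, 3] -> [12] and [3]
  Merge: [12] + [3] -> [3, 12]
Merge: [8, 14] + [3, 12] -> [3, 8, 12, 14]

Final sorted array: [3, 8, 12, 14]

The merge sort proceeds by recursively splitting the array and merging sorted halves.
After all merges, the sorted array is [3, 8, 12, 14].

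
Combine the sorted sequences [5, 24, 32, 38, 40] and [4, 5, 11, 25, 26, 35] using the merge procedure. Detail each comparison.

Merging process:

Compare 5 vs 4: take 4 from right. Merged: [4]
Compare 5 vs 5: take 5 from left. Merged: [4, 5]
Compare 24 vs 5: take 5 from right. Merged: [4, 5, 5]
Compare 24 vs 11: take 11 from right. Merged: [4, 5, 5, 11]
Compare 24 vs 25: take 24 from left. Merged: [4, 5, 5, 11, 24]
Compare 32 vs 25: take 25 from right. Merged: [4, 5, 5, 11, 24, 25]
Compare 32 vs 26: take 26 from right. Merged: [4, 5, 5, 11, 24, 25, 26]
Compare 32 vs 35: take 32 from left. Merged: [4, 5, 5, 11, 24, 25, 26, 32]
Compare 38 vs 35: take 35 from right. Merged: [4, 5, 5, 11, 24, 25, 26, 32, 35]
Append remaining from left: [38, 40]. Merged: [4, 5, 5, 11, 24, 25, 26, 32, 35, 38, 40]

Final merged array: [4, 5, 5, 11, 24, 25, 26, 32, 35, 38, 40]
Total comparisons: 9

The merged array is [4, 5, 5, 11, 24, 25, 26, 32, 35, 38, 40], requiring 9 comparisons. The merge step runs in O(n) time where n is the total number of elements.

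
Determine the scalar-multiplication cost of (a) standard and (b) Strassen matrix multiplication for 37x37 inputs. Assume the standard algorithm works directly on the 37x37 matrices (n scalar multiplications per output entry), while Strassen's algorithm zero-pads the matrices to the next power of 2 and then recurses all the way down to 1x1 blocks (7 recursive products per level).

Matrix multiplication for 37x37 matrices:

Strassen's algorithm requires power-of-2 dimensions. Pad 37x37 to 64x64 (next power of 2).

Standard algorithm: 37^3 = 50653 multiplications
Strassen's algorithm: 7^(log2(64)) = 7^6 = 117649 multiplications
Difference: 50653 - 117649 = -66996 (Strassen uses MORE here due to padding overhead — for small or just-over-power-of-2 n, padding can outweigh the per-level savings)

Standard: 50653 multiplications (37^3). Strassen: 117649 multiplications (7^6, after padding to 64x64). Strassen reduces 8 recursive multiplications to 7 at each level.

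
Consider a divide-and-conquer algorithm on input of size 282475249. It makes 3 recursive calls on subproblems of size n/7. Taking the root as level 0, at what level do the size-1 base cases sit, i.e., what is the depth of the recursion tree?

For divide and conquer with division factor 7:

Problem sizes at each level:
Level 0: 282475249
Level 1: 40353607
Level 2: 5764801
Level 3: 823543
Level 4: 117649
Level 5: 16807
Level 6: 2401
Level 7: 343
Level 8: 49
Level 9: 7
Level 10: 1

The root is level 0 and the size-1 base case is level 10 (the tree spans levels 0 through 10, i.e. 11 levels counting the root), so the depth is the number of divisions: log_7(282475249) = 10

The recursion tree depth is log_7(282475249) = 10. At each level, the problem size is divided by 7, so it takes 10 divisions to reduce to a base case of size 1. The algorithm makes 3 recursive calls at each level.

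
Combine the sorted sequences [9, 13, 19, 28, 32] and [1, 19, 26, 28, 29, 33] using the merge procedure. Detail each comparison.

Merging process:

Compare 9 vs 1: take 1 from right. Merged: [1]
Compare 9 vs 19: take 9 from left. Merged: [1, 9]
Compare 13 vs 19: take 13 from left. Merged: [1, 9, 13]
Compare 19 vs 19: take 19 from left. Merged: [1, 9, 13, 19]
Compare 28 vs 19: take 19 from right. Merged: [1, 9, 13, 19, 19]
Compare 28 vs 26: take 26 from right. Merged: [1, 9, 13, 19, 19, 26]
Compare 28 vs 28: take 28 from left. Merged: [1, 9, 13, 19, 19, 26, 28]
Compare 32 vs 28: take 28 from right. Merged: [1, 9, 13, 19, 19, 26, 28, 28]
Compare 32 vs 29: take 29 from right. Merged: [1, 9, 13, 19, 19, 26, 28, 28, 29]
Compare 32 vs 33: take 32 from left. Merged: [1, 9, 13, 19, 19, 26, 28, 28, 29, 32]
Append remaining from right: [33]. Merged: [1, 9, 13, 19, 19, 26, 28, 28, 29, 32, 33]

Final merged array: [1, 9, 13, 19, 19, 26, 28, 28, 29, 32, 33]
Total comparisons: 10

The merged array is [1, 9, 13, 19, 19, 26, 28, 28, 29, 32, 33], requiring 10 comparisons. The merge step runs in O(n) time where n is the total number of elements.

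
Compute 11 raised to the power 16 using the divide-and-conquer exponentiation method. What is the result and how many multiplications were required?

Computing 11^16 by squaring (build up from 11^1; each line after the first costs one multiplication):

11^1 = 11
11^2 = (11^1)^2 = 11^2 = 121
11^4 = (11^2)^2 = 121^2 = 14641
11^8 = (11^4)^2 = 14641^2 = 214358881
11^16 = (11^8)^2 = 214358881^2 = 45949729863572161

Result: 45949729863572161
Multiplications needed: 4 (4 lines after 11^1)

11^16 = 45949729863572161. Using exponentiation by squaring, this requires 4 multiplications. The key idea: if the exponent is even, square the half-power; if odd, multiply by the base once.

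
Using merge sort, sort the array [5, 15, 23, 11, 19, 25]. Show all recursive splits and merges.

Merge sort trace:

Split: [5, 15, 23, 11, 19, 25] -> [5, 15, 23] and [11, 19, 25]
  Split: [5, 15, 23] -> [5] and [15, 23]
    Split: [15, 23] -> [15] and [23]
    Merge: [15] + [23] -> [15, 23]
  Merge: [5] + [15, 23] -> [5, 15, 23]
  Split: [11, 19, 25] -> [11] and [19, 25]
    Split: [19, 25] -> [19] and [25]
    Merge: [19] + [25] -> [19, 25]
  Merge: [11] + [19, 25] -> [11, 19, 25]
Merge: [5, 15, 23] + [11, 19, 25] -> [5, 11, 15, 19, 23, 25]

Final sorted array: [5, 11, 15, 19, 23, 25]

The merge sort proceeds by recursively splitting the array and merging sorted halves.
After all merges, the sorted array is [5, 11, 15, 19, 23, 25].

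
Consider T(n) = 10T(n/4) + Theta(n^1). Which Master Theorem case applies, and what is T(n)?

Master Theorem for T(n) = 10T(n/4) + O(n^1):

a = 10, b = 4, c = 1
log_b(a) = log_4(10) = 1.6610

Case 1: c = 1 < log_4(10) = 1.6610
T(n) = O(n^(log_4 10))

For T(n) = 10T(n/4) + O(n^1): log_4(10) = 1.6610. This is Case 1 of the Master Theorem (c < log_b(a), work dominated by leaves), giving O(n^(log_4 10)).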